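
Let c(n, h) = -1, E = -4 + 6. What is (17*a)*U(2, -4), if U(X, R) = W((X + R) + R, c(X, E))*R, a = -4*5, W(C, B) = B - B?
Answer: 0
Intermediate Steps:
E = 2
W(C, B) = 0
a = -20
U(X, R) = 0 (U(X, R) = 0*R = 0)
(17*a)*U(2, -4) = (17*(-20))*0 = -340*0 = 0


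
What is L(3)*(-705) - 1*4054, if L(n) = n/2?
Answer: -10223/2 ≈ -5111.5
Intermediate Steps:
L(n) = n/2 (L(n) = n*(½) = n/2)
L(3)*(-705) - 1*4054 = ((½)*3)*(-705) - 1*4054 = (3/2)*(-705) - 4054 = -2115/2 - 4054 = -10223/2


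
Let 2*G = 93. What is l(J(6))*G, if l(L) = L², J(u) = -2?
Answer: 186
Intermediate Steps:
G = 93/2 (G = (½)*93 = 93/2 ≈ 46.500)
l(J(6))*G = (-2)²*(93/2) = 4*(93/2) = 186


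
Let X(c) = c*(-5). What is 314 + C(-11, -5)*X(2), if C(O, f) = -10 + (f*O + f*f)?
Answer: -386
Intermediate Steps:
C(O, f) = -10 + f² + O*f (C(O, f) = -10 + (O*f + f²) = -10 + (f² + O*f) = -10 + f² + O*f)
X(c) = -5*c
314 + C(-11, -5)*X(2) = 314 + (-10 + (-5)² - 11*(-5))*(-5*2) = 314 + (-10 + 25 + 55)*(-10) = 314 + 70*(-10) = 314 - 700 = -386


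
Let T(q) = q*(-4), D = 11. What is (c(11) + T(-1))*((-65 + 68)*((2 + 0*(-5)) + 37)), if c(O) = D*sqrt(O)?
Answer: 468 + 1287*sqrt(11) ≈ 4736.5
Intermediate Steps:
T(q) = -4*q
c(O) = 11*sqrt(O)
(c(11) + T(-1))*((-65 + 68)*((2 + 0*(-5)) + 37)) = (11*sqrt(11) - 4*(-1))*((-65 + 68)*((2 + 0*(-5)) + 37)) = (11*sqrt(11) + 4)*(3*((2 + 0) + 37)) = (4 + 11*sqrt(11))*(3*(2 + 37)) = (4 + 11*sqrt(11))*(3*39) = (4 + 11*sqrt(11))*117 = 468 + 1287*sqrt(11)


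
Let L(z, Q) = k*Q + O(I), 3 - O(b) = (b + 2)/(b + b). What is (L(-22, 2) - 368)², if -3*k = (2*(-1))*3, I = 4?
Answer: 2093809/16 ≈ 1.3086e+5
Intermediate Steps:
O(b) = 3 - (2 + b)/(2*b) (O(b) = 3 - (b + 2)/(b + b) = 3 - (2 + b)/(2*b))
k = 2 (k = -2*(-1)*3/3 = -(-2)*3/3 = -⅓*(-6) = 2)
L(z, Q) = 9/4 + 2*Q (L(z, Q) = 2*Q + (5/2 - 1/4) = 2*Q + (5/2 - 1*¼) = 2*Q + (5/2 - ¼) = 2*Q + 9/4 = 9/4 + 2*Q)
(L(-22, 2) - 368)² = ((9/4 + 2*2) - 368)² = ((9/4 + 4) - 368)² = (25/4 - 368)² = (-1447/4)² = 2093809/16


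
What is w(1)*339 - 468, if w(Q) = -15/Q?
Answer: -5553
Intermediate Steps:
w(1)*339 - 468 = -15/1*339 - 468 = -15*1*339 - 468 = -15*339 - 468 = -5085 - 468 = -5553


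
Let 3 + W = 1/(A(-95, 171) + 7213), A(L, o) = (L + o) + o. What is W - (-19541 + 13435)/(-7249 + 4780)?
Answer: -100804511/18418740 ≈ -5.4729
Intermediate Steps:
A(L, o) = L + 2*o
W = -22379/7460 (W = -3 + 1/((-95 + 2*171) + 7213) = -3 + 1/((-95 + 342) + 7213) = -3 + 1/(247 + 7213) = -3 + 1/7460 = -22379/7460 ≈ -2.9999)
W - (-19541 + 13435)/(-7249 + 4780) = -22379/7460 - (-19541 + 13435)/(-7249 + 4780) = -22379/7460 - (-6106)/(-2469) = -22379/7460 - (-6106)*(-1)/2469 = -22379/7460 - 1*6106/2469 = -22379/7460 - 6106/2469 = -100804511/18418740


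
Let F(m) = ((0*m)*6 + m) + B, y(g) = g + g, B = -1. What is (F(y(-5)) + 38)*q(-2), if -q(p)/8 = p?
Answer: 432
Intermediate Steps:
q(p) = -8*p
y(g) = 2*g
F(m) = -1 + m (F(m) = ((0*m)*6 + m) - 1 = (0*6 + m) - 1 = (0 + m) - 1 = m - 1 = -1 + m)
(F(y(-5)) + 38)*q(-2) = ((-1 + 2*(-5)) + 38)*(-8*(-2)) = ((-1 - 10) + 38)*16 = (-11 + 38)*16 = 27*16 = 432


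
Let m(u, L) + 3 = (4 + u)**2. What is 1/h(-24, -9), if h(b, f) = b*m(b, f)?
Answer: -1/9528 ≈ -0.00010495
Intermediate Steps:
m(u, L) = -3 + (4 + u)**2
h(b, f) = b*(-3 + (4 + b)**2)
1/h(-24, -9) = 1/(-24*(-3 + (4 - 24)**2)) = 1/(-24*(-3 + (-20)**2)) = 1/(-24*(-3 + 400)) = 1/(-24*397) = 1/(-9528) = -1/9528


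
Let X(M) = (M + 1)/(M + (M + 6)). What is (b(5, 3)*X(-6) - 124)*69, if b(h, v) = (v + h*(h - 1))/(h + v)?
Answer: -134251/16 ≈ -8390.7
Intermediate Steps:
b(h, v) = (v + h*(-1 + h))/(h + v)
X(M) = (1 + M)/(6 + 2*M) (X(M) = (1 + M)/(M + (6 + M)) = (1 + M)/(6 + 2*M))
(b(5, 3)*X(-6) - 124)*69 = (((3 + 5² - 1*5)/(5 + 3))*((1 - 6)/(2*(3 - 6))) - 124)*69 = (((3 + 25 - 5)/8)*((½)*(-5)/(-3)) - 124)*69 = (((⅛)*23)*((½)*(-⅓)*(-5)) - 124)*69 = ((23/8)*(⅚) - 124)*69 = (115/48 - 124)*69 = -5837/48*69 = -134251/16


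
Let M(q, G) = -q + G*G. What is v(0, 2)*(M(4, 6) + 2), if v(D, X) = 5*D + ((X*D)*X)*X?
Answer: 0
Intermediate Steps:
M(q, G) = G**2 - q (M(q, G) = -q + G**2 = G**2 - q)
v(D, X) = 5*D + D*X**3 (v(D, X) = 5*D + ((D*X)*X)*X = 5*D + (D*X**2)*X = 5*D + D*X**3)
v(0, 2)*(M(4, 6) + 2) = (0*(5 + 2**3))*((6**2 - 1*4) + 2) = (0*(5 + 8))*((36 - 4) + 2) = (0*13)*(32 + 2) = 0*34 = 0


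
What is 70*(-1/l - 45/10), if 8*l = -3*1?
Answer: -385/3 ≈ -128.33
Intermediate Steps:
l = -3/8 (l = (-3*1)/8 = (⅛)*(-3) = -3/8 ≈ -0.37500)
70*(-1/l - 45/10) = 70*(-1/(-3/8) - 45/10) = 70*(-1*(-8/3) - 45*⅒) = 70*(8/3 - 9/2) = 70*(-11/6) = -385/3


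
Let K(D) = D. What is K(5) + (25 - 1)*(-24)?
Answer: -571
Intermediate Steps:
K(5) + (25 - 1)*(-24) = 5 + (25 - 1)*(-24) = 5 + 24*(-24) = 5 - 576 = -571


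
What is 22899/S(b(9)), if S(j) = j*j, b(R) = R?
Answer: 7633/27 ≈ 282.70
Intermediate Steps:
S(j) = j²
22899/S(b(9)) = 22899/(9²) = 22899/81 = 22899*(1/81) = 7633/27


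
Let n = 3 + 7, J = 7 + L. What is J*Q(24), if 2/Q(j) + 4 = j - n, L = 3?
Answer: 2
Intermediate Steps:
J = 10 (J = 7 + 3 = 10)
n = 10
Q(j) = 2/(-14 + j) (Q(j) = 2/(-4 + (j - 1*10)) = 2/(-4 + (j - 10)) = 2/(-4 + (-10 + j)) = 2/(-14 + j))
J*Q(24) = 10*(2/(-14 + 24)) = 10*(2/10) = 10*(2*(1/10)) = 10*(1/5) = 2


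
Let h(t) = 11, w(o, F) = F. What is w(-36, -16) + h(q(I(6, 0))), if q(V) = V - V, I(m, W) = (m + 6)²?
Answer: -5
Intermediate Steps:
I(m, W) = (6 + m)²
q(V) = 0
w(-36, -16) + h(q(I(6, 0))) = -16 + 11 = -5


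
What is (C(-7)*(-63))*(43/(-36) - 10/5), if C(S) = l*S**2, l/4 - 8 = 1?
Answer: 355005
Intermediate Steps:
l = 36 (l = 32 + 4*1 = 32 + 4 = 36)
C(S) = 36*S**2
(C(-7)*(-63))*(43/(-36) - 10/5) = ((36*(-7)**2)*(-63))*(43/(-36) - 10/5) = ((36*49)*(-63))*(43*(-1/36) - 10*1/5) = (1764*(-63))*(-43/36 - 2) = -111132*(-115/36) = 355005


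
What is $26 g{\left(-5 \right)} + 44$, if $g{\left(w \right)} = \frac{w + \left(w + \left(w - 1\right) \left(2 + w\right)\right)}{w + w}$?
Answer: $\frac{116}{5} \approx 23.2$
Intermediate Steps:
$g{\left(w \right)} = \frac{2 w + \left(-1 + w\right) \left(2 + w\right)}{2 w}$ ($g{\left(w \right)} = \frac{w + \left(w + \left(-1 + w\right) \left(2 + w\right)\right)}{2 w} = \left(2 w + \left(-1 + w\right) \left(2 + w\right)\right) \frac{1}{2 w} = \frac{2 w + \left(-1 + w\right) \left(2 + w\right)}{2 w}$)
$26 g{\left(-5 \right)} + 44 = 26 \frac{-2 - 5 \left(3 - 5\right)}{2 \left(-5\right)} + 44 = 26 \cdot \frac{1}{2} \left(- \frac{1}{5}\right) \left(-2 - -10\right) + 44 = 26 \cdot \frac{1}{2} \left(- \frac{1}{5}\right) \left(-2 + 10\right) + 44 = 26 \cdot \frac{1}{2} \left(- \frac{1}{5}\right) 8 + 44 = 26 \left(- \frac{4}{5}\right) + 44 = - \frac{104}{5} + 44 = \frac{116}{5}$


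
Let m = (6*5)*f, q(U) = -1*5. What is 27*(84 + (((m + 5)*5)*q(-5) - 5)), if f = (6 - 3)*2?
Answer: -122742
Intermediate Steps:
q(U) = -5
f = 6 (f = 3*2 = 6)
m = 180 (m = (6*5)*6 = 30*6 = 180)
27*(84 + (((m + 5)*5)*q(-5) - 5)) = 27*(84 + (((180 + 5)*5)*(-5) - 5)) = 27*(84 + ((185*5)*(-5) - 5)) = 27*(84 + (925*(-5) - 5)) = 27*(84 + (-4625 - 5)) = 27*(84 - 4630) = 27*(-4546) = -122742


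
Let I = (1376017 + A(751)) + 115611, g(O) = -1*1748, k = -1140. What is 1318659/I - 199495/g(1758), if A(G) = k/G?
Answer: 56301914440873/489532420256 ≈ 115.01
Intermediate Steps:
A(G) = -1140/G
g(O) = -1748
I = 1120211488/751 (I = (1376017 - 1140/751) + 115611 = 1033387627/751 + 115611 = 1120211488/751 ≈ 1.4916e+6)
1318659/I - 199495/g(1758) = 1318659/(1120211488/751) - 199495/(-1748) = 1318659*(751/1120211488) - 199495*(-1/1748) = 990312909/1120211488 + 199495/1748 = 56301914440873/489532420256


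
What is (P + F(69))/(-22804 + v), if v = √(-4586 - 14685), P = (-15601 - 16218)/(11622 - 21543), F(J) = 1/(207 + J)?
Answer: -5569221385/39554890754907 - 976885*I*√19271/158219563019628 ≈ -0.0001408 - 8.5711e-7*I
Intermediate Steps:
P = 31819/9921 (P = -31819/(-9921) = -31819*(-1/9921) = 31819/9921 ≈ 3.2072)
v = I*√19271 (v = √(-19271) = I*√19271 ≈ 138.82*I)
(P + F(69))/(-22804 + v) = (31819/9921 + 1/(207 + 69))/(-22804 + I*√19271) = (31819/9921 + 1/276)/(-22804 + I*√19271) = 976885/(304244*(-22804 + I*√19271))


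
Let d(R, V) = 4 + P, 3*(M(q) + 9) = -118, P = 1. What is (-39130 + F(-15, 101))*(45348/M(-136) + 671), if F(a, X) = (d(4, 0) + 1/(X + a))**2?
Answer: 11206974891531/1072420 ≈ 1.0450e+7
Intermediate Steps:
M(q) = -145/3 (M(q) = -9 + (1/3)*(-118) = -9 - 118/3 = -145/3)
d(R, V) = 5 (d(R, V) = 4 + 1 = 5)
F(a, X) = (5 + 1/(X + a))**2
(-39130 + F(-15, 101))*(45348/M(-136) + 671) = (-39130 + (1 + 5*101 + 5*(-15))**2/(101 - 15)**2)*(45348/(-145/3) + 671) = (-39130 + (1 + 505 - 75)**2/86**2)*(45348*(-3/145) + 671) = (-39130 + (1/7396)*431**2)*(-136044/145 + 671) = (-39130 + (1/7396)*185761)*(-38749/145) = (-39130 + 185761/7396)*(-38749/145) = -289219719/7396*(-38749/145) = 11206974891531/1072420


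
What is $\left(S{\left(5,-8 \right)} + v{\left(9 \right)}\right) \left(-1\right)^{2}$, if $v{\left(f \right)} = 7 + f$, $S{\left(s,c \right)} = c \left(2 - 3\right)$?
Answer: $24$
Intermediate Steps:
$S{\left(s,c \right)} = - c$ ($S{\left(s,c \right)} = c \left(-1\right) = - c$)
$\left(S{\left(5,-8 \right)} + v{\left(9 \right)}\right) \left(-1\right)^{2} = \left(\left(-1\right) \left(-8\right) + \left(7 + 9\right)\right) \left(-1\right)^{2} = \left(8 + 16\right) 1 = 24 \cdot 1 = 24$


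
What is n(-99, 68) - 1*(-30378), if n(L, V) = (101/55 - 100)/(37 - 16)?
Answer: 35081191/1155 ≈ 30373.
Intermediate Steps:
n(L, V) = -5399/1155 (n(L, V) = (101*(1/55) - 100)/21 = (101/55 - 100)*(1/21) = -5399/55*1/21 = -5399/1155)
n(-99, 68) - 1*(-30378) = -5399/1155 - 1*(-30378) = -5399/1155 + 30378 = 35081191/1155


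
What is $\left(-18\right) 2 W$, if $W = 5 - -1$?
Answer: $-216$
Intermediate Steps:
$W = 6$ ($W = 5 + 1 = 6$)
$\left(-18\right) 2 W = \left(-18\right) 2 \cdot 6 = \left(-36\right) 6 = -216$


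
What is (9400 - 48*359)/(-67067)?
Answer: 712/6097 ≈ 0.11678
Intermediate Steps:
(9400 - 48*359)/(-67067) = (9400 - 17232)*(-1/67067) = -7832*(-1/67067) = 712/6097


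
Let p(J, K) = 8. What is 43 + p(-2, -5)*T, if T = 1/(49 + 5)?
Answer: 1165/27 ≈ 43.148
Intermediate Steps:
T = 1/54 ≈ 0.018519
43 + p(-2, -5)*T = 43 + 8*(1/54) = 43 + 4/27 = 1165/27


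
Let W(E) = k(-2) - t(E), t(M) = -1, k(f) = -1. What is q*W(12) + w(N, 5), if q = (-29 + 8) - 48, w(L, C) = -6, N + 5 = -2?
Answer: -6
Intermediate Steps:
N = -7 (N = -5 - 2 = -7)
W(E) = 0 (W(E) = -1 - 1*(-1) = -1 + 1 = 0)
q = -69 (q = -21 - 48 = -69)
q*W(12) + w(N, 5) = -69*0 - 6 = 0 - 6 = -6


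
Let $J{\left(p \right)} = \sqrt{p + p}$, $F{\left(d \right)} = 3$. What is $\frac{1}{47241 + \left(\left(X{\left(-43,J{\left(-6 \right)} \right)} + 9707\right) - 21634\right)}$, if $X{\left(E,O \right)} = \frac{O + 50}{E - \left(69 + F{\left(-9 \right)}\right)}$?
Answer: $\frac{116755475}{4123052080903} + \frac{115 i \sqrt{3}}{8246104161806} \approx 2.8318 \cdot 10^{-5} + 2.4155 \cdot 10^{-11} i$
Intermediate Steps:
$J{\left(p \right)} = \sqrt{2} \sqrt{p}$ ($J{\left(p \right)} = \sqrt{2 p} = \sqrt{2} \sqrt{p}$)
$X{\left(E,O \right)} = \frac{50 + O}{-72 + E}$ ($X{\left(E,O \right)} = \frac{O + 50}{E - 72} = \frac{50 + O}{E - 72} = \frac{50 + O}{-72 + E}$)
$\frac{1}{47241 + \left(\left(X{\left(-43,J{\left(-6 \right)} \right)} + 9707\right) - 21634\right)} = \frac{1}{47241 - \left(11927 - \frac{50 + \sqrt{2} \sqrt{-6}}{-72 - 43}\right)} = \frac{1}{47241 - \left(11927 - \frac{50 + \sqrt{2} i \sqrt{6}}{-115}\right)} = \frac{1}{47241 - \left(11927 + \frac{50 + 2 i \sqrt{3}}{115}\right)} = \frac{1}{47241 - \left(\frac{274331}{23} + \frac{2 i \sqrt{3}}{115}\right)} = \frac{1}{\frac{812212}{23} - \frac{2 i \sqrt{3}}{115}}$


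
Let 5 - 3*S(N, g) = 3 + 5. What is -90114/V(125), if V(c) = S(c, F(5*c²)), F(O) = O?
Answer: 90114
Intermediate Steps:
S(N, g) = -1 (S(N, g) = 5/3 - (3 + 5)/3 = 5/3 - ⅓*8 = 5/3 - 8/3 = -1)
V(c) = -1
-90114/V(125) = -90114/(-1) = -90114*(-1) = 90114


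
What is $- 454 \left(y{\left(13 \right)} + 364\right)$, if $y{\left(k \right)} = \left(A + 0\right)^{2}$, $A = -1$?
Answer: $-165710$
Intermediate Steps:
$y{\left(k \right)} = 1$ ($y{\left(k \right)} = \left(-1 + 0\right)^{2} = \left(-1\right)^{2} = 1$)
$- 454 \left(y{\left(13 \right)} + 364\right) = - 454 \left(1 + 364\right) = \left(-454\right) 365 = -165710$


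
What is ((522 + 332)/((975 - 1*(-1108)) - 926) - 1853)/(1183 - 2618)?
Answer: 2143067/1660295 ≈ 1.2908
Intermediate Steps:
((522 + 332)/((975 - 1*(-1108)) - 926) - 1853)/(1183 - 2618) = (854/((975 + 1108) - 926) - 1853)/(-1435) = (854/(2083 - 926) - 1853)*(-1/1435) = (854/1157 - 1853)*(-1/1435) = -2143067/1157*(-1/1435) = 2143067/1660295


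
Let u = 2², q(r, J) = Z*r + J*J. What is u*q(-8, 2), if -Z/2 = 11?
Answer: 720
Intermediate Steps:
Z = -22 (Z = -2*11 = -22)
q(r, J) = J² - 22*r (q(r, J) = -22*r + J*J = -22*r + J² = J² - 22*r)
u = 4
u*q(-8, 2) = 4*(2² - 22*(-8)) = 4*(4 + 176) = 4*180 = 720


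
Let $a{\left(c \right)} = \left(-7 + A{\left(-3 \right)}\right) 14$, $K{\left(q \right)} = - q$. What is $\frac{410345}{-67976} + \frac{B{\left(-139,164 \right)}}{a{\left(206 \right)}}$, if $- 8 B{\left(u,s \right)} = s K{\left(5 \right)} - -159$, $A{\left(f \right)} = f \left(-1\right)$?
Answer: $- \frac{28595837}{3806656} \approx -7.5121$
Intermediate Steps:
$A{\left(f \right)} = - f$
$a{\left(c \right)} = -56$ ($a{\left(c \right)} = \left(-7 - -3\right) 14 = \left(-7 + 3\right) 14 = \left(-4\right) 14 = -56$)
$B{\left(u,s \right)} = - \frac{159}{8} + \frac{5 s}{8}$ ($B{\left(u,s \right)} = - \frac{s \left(\left(-1\right) 5\right) - -159}{8} = - \frac{s \left(-5\right) + 159}{8} = - \frac{- 5 s + 159}{8} = - \frac{159 - 5 s}{8} = - \frac{159}{8} + \frac{5 s}{8}$)
$\frac{410345}{-67976} + \frac{B{\left(-139,164 \right)}}{a{\left(206 \right)}} = \frac{410345}{-67976} + \frac{- \frac{159}{8} + \frac{5}{8} \cdot 164}{-56} = 410345 \left(- \frac{1}{67976}\right) + \left(- \frac{159}{8} + \frac{205}{2}\right) \left(- \frac{1}{56}\right) = - \frac{410345}{67976} + \frac{661}{8} \left(- \frac{1}{56}\right) = - \frac{410345}{67976} - \frac{661}{448} = - \frac{28595837}{3806656}$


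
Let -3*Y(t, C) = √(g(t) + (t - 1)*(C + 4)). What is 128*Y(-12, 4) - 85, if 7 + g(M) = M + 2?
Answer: -85 - 1408*I/3 ≈ -85.0 - 469.33*I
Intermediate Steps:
g(M) = -5 + M (g(M) = -7 + (M + 2) = -7 + (2 + M) = -5 + M)
Y(t, C) = -√(-5 + t + (-1 + t)*(4 + C))/3 (Y(t, C) = -√((-5 + t) + (t - 1)*(C + 4))/3 = -√((-5 + t) + (-1 + t)*(4 + C))/3 = -√(-5 + t + (-1 + t)*(4 + C))/3)
128*Y(-12, 4) - 85 = 128*(-√(-9 - 1*4 + 5*(-12) + 4*(-12))/3) - 85 = 128*(-√(-9 - 4 - 60 - 48)/3) - 85 = 128*(-11*I/3) - 85 = -1408*I/3 - 85 = -85 - 1408*I/3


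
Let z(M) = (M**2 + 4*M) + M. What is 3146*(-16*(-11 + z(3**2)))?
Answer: -5788640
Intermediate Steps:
z(M) = M**2 + 5*M
3146*(-16*(-11 + z(3**2))) = 3146*(-16*(-11 + 3**2*(5 + 3**2))) = 3146*(-16*(-11 + 9*(5 + 9))) = 3146*(-16*(-11 + 9*14)) = 3146*(-16*(-11 + 126)) = 3146*(-16*115) = 3146*(-1840) = -5788640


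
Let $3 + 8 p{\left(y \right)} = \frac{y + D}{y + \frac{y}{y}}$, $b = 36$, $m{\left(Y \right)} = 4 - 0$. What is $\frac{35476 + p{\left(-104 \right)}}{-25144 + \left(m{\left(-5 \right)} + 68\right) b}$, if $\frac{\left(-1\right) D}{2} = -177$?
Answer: $- \frac{29231665}{18582848} \approx -1.573$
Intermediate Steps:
$m{\left(Y \right)} = 4$ ($m{\left(Y \right)} = 4 + 0 = 4$)
$D = 354$ ($D = \left(-2\right) \left(-177\right) = 354$)
$p{\left(y \right)} = - \frac{3}{8} + \frac{354 + y}{8 \left(1 + y\right)}$ ($p{\left(y \right)} = - \frac{3}{8} + \frac{\left(y + 354\right) \frac{1}{y + \frac{y}{y}}}{8} = - \frac{3}{8} + \frac{\left(354 + y\right) \frac{1}{y + 1}}{8} = - \frac{3}{8} + \frac{\left(354 + y\right) \frac{1}{1 + y}}{8} = - \frac{3}{8} + \frac{\frac{1}{1 + y} \left(354 + y\right)}{8} = - \frac{3}{8} + \frac{354 + y}{8 \left(1 + y\right)}$)
$\frac{35476 + p{\left(-104 \right)}}{-25144 + \left(m{\left(-5 \right)} + 68\right) b} = \frac{35476 + \frac{351 - -208}{8 \left(1 - 104\right)}}{-25144 + \left(4 + 68\right) 36} = \frac{35476 + \frac{351 + 208}{8 \left(-103\right)}}{-25144 + 72 \cdot 36} = \frac{35476 + \frac{1}{8} \left(- \frac{1}{103}\right) 559}{-25144 + 2592} = \frac{35476 - \frac{559}{824}}{-22552} = \frac{29231665}{824} \left(- \frac{1}{22552}\right) = - \frac{29231665}{18582848}$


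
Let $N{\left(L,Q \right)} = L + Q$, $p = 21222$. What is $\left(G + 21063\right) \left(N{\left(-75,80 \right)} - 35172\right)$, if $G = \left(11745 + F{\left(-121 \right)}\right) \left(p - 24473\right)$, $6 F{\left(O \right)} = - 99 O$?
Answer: $\frac{3140592697869}{2} \approx 1.5703 \cdot 10^{12}$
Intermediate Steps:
$F{\left(O \right)} = - \frac{33 O}{2}$ ($F{\left(O \right)} = \frac{\left(-99\right) O}{6} = - \frac{33 O}{2}$)
$G = - \frac{89347233}{2}$ ($G = \left(11745 - - \frac{3993}{2}\right) \left(21222 - 24473\right) = \left(11745 + \frac{3993}{2}\right) \left(-3251\right) = \frac{27483}{2} \left(-3251\right) = - \frac{89347233}{2} \approx -4.4674 \cdot 10^{7}$)
$\left(G + 21063\right) \left(N{\left(-75,80 \right)} - 35172\right) = \left(- \frac{89347233}{2} + 21063\right) \left(\left(-75 + 80\right) - 35172\right) = - \frac{89305107 \left(5 - 35172\right)}{2} = \left(- \frac{89305107}{2}\right) \left(-35167\right) = \frac{3140592697869}{2}$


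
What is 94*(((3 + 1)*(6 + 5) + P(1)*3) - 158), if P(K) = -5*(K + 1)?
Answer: -13536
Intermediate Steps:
P(K) = -5 - 5*K (P(K) = -5*(1 + K) = -5 - 5*K)
94*(((3 + 1)*(6 + 5) + P(1)*3) - 158) = 94*(((3 + 1)*(6 + 5) + (-5 - 5*1)*3) - 158) = 94*((4*11 + (-5 - 5)*3) - 158) = 94*((44 - 10*3) - 158) = 94*((44 - 30) - 158) = 94*(14 - 158) = 94*(-144) = -13536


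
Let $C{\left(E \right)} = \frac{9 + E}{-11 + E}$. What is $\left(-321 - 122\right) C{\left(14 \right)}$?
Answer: $- \frac{10189}{3} \approx -3396.3$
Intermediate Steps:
$C{\left(E \right)} = \frac{9 + E}{-11 + E}$
$\left(-321 - 122\right) C{\left(14 \right)} = \left(-321 - 122\right) \frac{9 + 14}{-11 + 14} = - 443 \cdot \frac{1}{3} \cdot 23 = \left(-443\right) \frac{23}{3} = - \frac{10189}{3}$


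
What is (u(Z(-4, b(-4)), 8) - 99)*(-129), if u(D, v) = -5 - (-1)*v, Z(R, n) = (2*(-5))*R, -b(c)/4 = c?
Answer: 12384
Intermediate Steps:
b(c) = -4*c
Z(R, n) = -10*R
u(D, v) = -5 + v
(u(Z(-4, b(-4)), 8) - 99)*(-129) = ((-5 + 8) - 99)*(-129) = (3 - 99)*(-129) = -96*(-129) = 12384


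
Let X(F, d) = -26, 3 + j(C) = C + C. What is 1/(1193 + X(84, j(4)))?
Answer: 1/1167 ≈ 0.00085690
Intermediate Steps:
j(C) = -3 + 2*C (j(C) = -3 + (C + C) = -3 + 2*C)
1/(1193 + X(84, j(4))) = 1/(1193 - 26) = 1/1167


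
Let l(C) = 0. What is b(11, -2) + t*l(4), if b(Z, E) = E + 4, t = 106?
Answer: 2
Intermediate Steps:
b(Z, E) = 4 + E
b(11, -2) + t*l(4) = (4 - 2) + 106*0 = 2 + 0 = 2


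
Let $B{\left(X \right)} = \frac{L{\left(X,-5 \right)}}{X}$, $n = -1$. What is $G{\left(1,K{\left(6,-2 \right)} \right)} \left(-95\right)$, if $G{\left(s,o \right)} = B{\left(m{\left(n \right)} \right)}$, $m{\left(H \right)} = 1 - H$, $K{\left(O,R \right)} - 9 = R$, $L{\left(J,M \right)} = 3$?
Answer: $- \frac{285}{2} \approx -142.5$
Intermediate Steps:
$K{\left(O,R \right)} = 9 + R$
$B{\left(X \right)} = \frac{3}{X}$
$G{\left(s,o \right)} = \frac{3}{2}$ ($G{\left(s,o \right)} = \frac{3}{1 - -1} = \frac{3}{1 + 1} = \frac{3}{2}$)
$G{\left(1,K{\left(6,-2 \right)} \right)} \left(-95\right) = \frac{3}{2} \left(-95\right) = - \frac{285}{2}$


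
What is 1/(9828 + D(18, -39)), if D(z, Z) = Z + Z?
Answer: 1/9750 ≈ 0.00010256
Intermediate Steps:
D(z, Z) = 2*Z
1/(9828 + D(18, -39)) = 1/(9828 + 2*(-39)) = 1/(9828 - 78) = 1/9750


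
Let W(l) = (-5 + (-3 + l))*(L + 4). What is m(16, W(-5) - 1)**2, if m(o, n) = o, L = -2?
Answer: 256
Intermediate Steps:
W(l) = -16 + 2*l (W(l) = (-5 + (-3 + l))*(-2 + 4) = (-8 + l)*2 = -16 + 2*l)
m(16, W(-5) - 1)**2 = 16**2 = 256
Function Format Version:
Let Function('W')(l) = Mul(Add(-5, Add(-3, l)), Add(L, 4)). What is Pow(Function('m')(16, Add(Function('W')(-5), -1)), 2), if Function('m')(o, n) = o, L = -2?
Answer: 256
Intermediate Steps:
Function('W')(l) = Add(-16, Mul(2, l)) (Function('W')(l) = Mul(Add(-5, Add(-3, l)), Add(-2, 4)) = Mul(Add(-8, l), 2) = Add(-16, Mul(2, l)))
Pow(Function('m')(16, Add(Function('W')(-5), -1)), 2) = Pow(16, 2) = 256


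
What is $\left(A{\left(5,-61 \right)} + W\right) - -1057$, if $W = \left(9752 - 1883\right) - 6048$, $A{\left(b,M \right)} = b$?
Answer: $2883$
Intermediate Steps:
$W = 1821$ ($W = \left(9752 - 1883\right) - 6048 = 7869 - 6048 = 1821$)
$\left(A{\left(5,-61 \right)} + W\right) - -1057 = \left(5 + 1821\right) - -1057 = 1826 + 1057 = 2883$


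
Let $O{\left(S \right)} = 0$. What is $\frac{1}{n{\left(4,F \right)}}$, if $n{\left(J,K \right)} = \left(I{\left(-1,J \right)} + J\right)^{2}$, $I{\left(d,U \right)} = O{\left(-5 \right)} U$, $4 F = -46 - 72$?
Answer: $\frac{1}{16} \approx 0.0625$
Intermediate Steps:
$F = - \frac{59}{2}$ ($F = \frac{-46 - 72}{4} = \frac{1}{4} \left(-118\right) = - \frac{59}{2} \approx -29.5$)
$I{\left(d,U \right)} = 0$ ($I{\left(d,U \right)} = 0 U = 0$)
$n{\left(J,K \right)} = J^{2}$ ($n{\left(J,K \right)} = \left(0 + J\right)^{2} = J^{2}$)
$\frac{1}{n{\left(4,F \right)}} = \frac{1}{4^{2}} = \frac{1}{16}$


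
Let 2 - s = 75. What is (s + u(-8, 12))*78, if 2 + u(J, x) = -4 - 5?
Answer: -6552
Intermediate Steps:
s = -73 (s = 2 - 1*75 = 2 - 75 = -73)
u(J, x) = -11 (u(J, x) = -2 + (-4 - 5) = -2 - 9 = -11)
(s + u(-8, 12))*78 = (-73 - 11)*78 = -84*78 = -6552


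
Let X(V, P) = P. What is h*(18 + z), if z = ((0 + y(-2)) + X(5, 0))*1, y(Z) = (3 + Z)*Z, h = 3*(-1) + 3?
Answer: 0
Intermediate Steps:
h = 0 (h = -3 + 3 = 0)
y(Z) = Z*(3 + Z)
z = -2 (z = ((0 - 2*(3 - 2)) + 0)*1 = ((0 - 2*1) + 0)*1 = ((0 - 2) + 0)*1 = (-2 + 0)*1 = -2*1 = -2)
h*(18 + z) = 0*(18 - 2) = 0*16 = 0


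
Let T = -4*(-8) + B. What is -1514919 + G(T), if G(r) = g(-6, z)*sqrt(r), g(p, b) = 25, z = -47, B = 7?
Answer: -1514919 + 25*sqrt(39) ≈ -1.5148e+6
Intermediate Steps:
T = 39 (T = -4*(-8) + 7 = 32 + 7 = 39)
G(r) = 25*sqrt(r)
-1514919 + G(T) = -1514919 + 25*sqrt(39)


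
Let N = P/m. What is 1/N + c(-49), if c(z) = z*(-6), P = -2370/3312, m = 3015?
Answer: -309630/79 ≈ -3919.4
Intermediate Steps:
P = -395/552 (P = -2370*1/3312 = -395/552 ≈ -0.71558)
c(z) = -6*z
N = -79/332856 (N = -395/552/3015 = -395/552*1/3015 = -79/332856 ≈ -0.00023734)
1/N + c(-49) = 1/(-79/332856) - 6*(-49) = -332856/79 + 294 = -309630/79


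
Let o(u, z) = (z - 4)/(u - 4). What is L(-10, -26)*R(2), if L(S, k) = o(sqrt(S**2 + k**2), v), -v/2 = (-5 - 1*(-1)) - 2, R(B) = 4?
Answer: 16/95 + 8*sqrt(194)/95 ≈ 1.3413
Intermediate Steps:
v = 12 (v = -2*((-5 - 1*(-1)) - 2) = -2*((-5 + 1) - 2) = -2*(-4 - 2) = -2*(-6) = 12)
o(u, z) = (-4 + z)/(-4 + u)
L(S, k) = 8/(-4 + sqrt(S**2 + k**2)) (L(S, k) = (-4 + 12)/(-4 + sqrt(S**2 + k**2)) = 8/(-4 + sqrt(S**2 + k**2)))
L(-10, -26)*R(2) = (8/(-4 + sqrt((-10)**2 + (-26)**2)))*4 = (8/(-4 + sqrt(100 + 676)))*4 = (8/(-4 + sqrt(776)))*4 = (8/(-4 + 2*sqrt(194)))*4 = 32/(-4 + 2*sqrt(194))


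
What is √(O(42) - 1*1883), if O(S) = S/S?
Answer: I*√1882 ≈ 43.382*I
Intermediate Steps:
O(S) = 1
√(O(42) - 1*1883) = √(1 - 1*1883) = √(1 - 1883) = √(-1882) = I*√1882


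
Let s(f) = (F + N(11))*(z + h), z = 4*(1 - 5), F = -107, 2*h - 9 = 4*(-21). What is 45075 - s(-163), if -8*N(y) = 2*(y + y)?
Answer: 156225/4 ≈ 39056.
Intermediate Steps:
h = -75/2 (h = 9/2 + (4*(-21))/2 = 9/2 + (½)*(-84) = 9/2 - 42 = -75/2 ≈ -37.500)
N(y) = -y/2 (N(y) = -(y + y)/4 = -2*y/4 = -y/2)
z = -16 (z = 4*(-4) = -16)
s(f) = 24075/4 (s(f) = (-107 - ½*11)*(-16 - 75/2) = (-107 - 11/2)*(-107/2) = -225/2*(-107/2) = 24075/4)
45075 - s(-163) = 45075 - 1*24075/4 = 45075 - 24075/4 = 156225/4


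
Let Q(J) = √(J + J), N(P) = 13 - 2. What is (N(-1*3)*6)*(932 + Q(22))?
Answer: 61512 + 132*√11 ≈ 61950.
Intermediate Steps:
N(P) = 11
Q(J) = √2*√J (Q(J) = √(2*J) = √2*√J)
(N(-1*3)*6)*(932 + Q(22)) = (11*6)*(932 + √2*√22) = 66*(932 + 2*√11) = 61512 + 132*√11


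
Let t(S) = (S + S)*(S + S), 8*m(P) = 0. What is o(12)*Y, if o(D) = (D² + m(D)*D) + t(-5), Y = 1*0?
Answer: 0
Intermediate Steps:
Y = 0
m(P) = 0 (m(P) = (⅛)*0 = 0)
t(S) = 4*S² (t(S) = (2*S)*(2*S) = 4*S²)
o(D) = 100 + D² (o(D) = (D² + 0*D) + 4*(-5)² = (D² + 0) + 4*25 = D² + 100 = 100 + D²)
o(12)*Y = (100 + 12²)*0 = (100 + 144)*0 = 244*0 = 0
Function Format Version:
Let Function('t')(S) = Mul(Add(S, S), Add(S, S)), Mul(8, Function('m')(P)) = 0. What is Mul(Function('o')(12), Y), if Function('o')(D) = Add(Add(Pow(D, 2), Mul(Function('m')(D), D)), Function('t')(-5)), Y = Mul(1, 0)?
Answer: 0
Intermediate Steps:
Y = 0
Function('m')(P) = 0 (Function('m')(P) = Mul(Rational(1, 8), 0) = 0)
Function('t')(S) = Mul(4, Pow(S, 2)) (Function('t')(S) = Mul(Mul(2, S), Mul(2, S)) = Mul(4, Pow(S, 2)))
Function('o')(D) = Add(100, Pow(D, 2)) (Function('o')(D) = Add(Add(Pow(D, 2), Mul(0, D)), Mul(4, Pow(-5, 2))) = Add(Add(Pow(D, 2), 0), Mul(4, 25)) = Add(Pow(D, 2), 100) = Add(100, Pow(D, 2)))
Mul(Function('o')(12), Y) = Mul(Add(100, Pow(12, 2)), 0) = Mul(Add(100, 144), 0) = Mul(244, 0) = 0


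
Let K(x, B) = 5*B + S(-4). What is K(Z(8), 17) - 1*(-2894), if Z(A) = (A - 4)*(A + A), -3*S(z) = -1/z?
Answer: 35747/12 ≈ 2978.9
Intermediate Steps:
S(z) = 1/(3*z) (S(z) = -(-1)/(3*z) = 1/(3*z))
Z(A) = 2*A*(-4 + A) (Z(A) = (-4 + A)*(2*A) = 2*A*(-4 + A))
K(x, B) = -1/12 + 5*B (K(x, B) = 5*B + (1/3)/(-4) = 5*B + (1/3)*(-1/4) = 5*B - 1/12 = -1/12 + 5*B)
K(Z(8), 17) - 1*(-2894) = (-1/12 + 5*17) - 1*(-2894) = (-1/12 + 85) + 2894 = 1019/12 + 2894 = 35747/12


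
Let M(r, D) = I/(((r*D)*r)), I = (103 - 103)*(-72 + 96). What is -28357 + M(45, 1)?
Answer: -28357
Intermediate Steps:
I = 0 (I = 0*24 = 0)
M(r, D) = 0 (M(r, D) = 0/(((r*D)*r)) = 0/(((D*r)*r)) = 0/((D*r²)) = 0*(1/(D*r²)) = 0)
-28357 + M(45, 1) = -28357 + 0 = -28357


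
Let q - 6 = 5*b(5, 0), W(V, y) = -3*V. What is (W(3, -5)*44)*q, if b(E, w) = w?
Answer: -2376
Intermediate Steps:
q = 6 (q = 6 + 5*0 = 6 + 0 = 6)
(W(3, -5)*44)*q = (-3*3*44)*6 = -9*44*6 = -396*6 = -2376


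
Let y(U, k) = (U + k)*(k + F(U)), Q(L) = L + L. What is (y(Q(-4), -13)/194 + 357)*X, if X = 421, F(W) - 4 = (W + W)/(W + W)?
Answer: 14614173/97 ≈ 1.5066e+5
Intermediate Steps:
F(W) = 5 (F(W) = 4 + (W + W)/(W + W) = 4 + (2*W)/((2*W)) = 4 + (2*W)*(1/(2*W)) = 4 + 1 = 5)
Q(L) = 2*L
y(U, k) = (5 + k)*(U + k) (y(U, k) = (U + k)*(k + 5) = (U + k)*(5 + k) = (5 + k)*(U + k))
(y(Q(-4), -13)/194 + 357)*X = (((-13)² + 5*(2*(-4)) + 5*(-13) + (2*(-4))*(-13))/194 + 357)*421 = ((169 + 5*(-8) - 65 - 8*(-13))*(1/194) + 357)*421 = ((169 - 40 - 65 + 104)*(1/194) + 357)*421 = (168*(1/194) + 357)*421 = (84/97 + 357)*421 = (34713/97)*421 = 14614173/97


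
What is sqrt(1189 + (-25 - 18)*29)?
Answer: I*sqrt(58) ≈ 7.6158*I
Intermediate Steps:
sqrt(1189 + (-25 - 18)*29) = sqrt(1189 - 43*29) = sqrt(1189 - 1247) = sqrt(-58) = I*sqrt(58)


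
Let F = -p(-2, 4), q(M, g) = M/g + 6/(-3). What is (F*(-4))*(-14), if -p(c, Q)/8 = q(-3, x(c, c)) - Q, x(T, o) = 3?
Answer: -3136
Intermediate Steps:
q(M, g) = -2 + M/g (q(M, g) = M/g + 6*(-⅓) = M/g - 2 = -2 + M/g)
p(c, Q) = 24 + 8*Q (p(c, Q) = -8*((-2 - 3/3) - Q) = -8*((-2 - 3*⅓) - Q) = -8*((-2 - 1) - Q) = -8*(-3 - Q) = 24 + 8*Q)
F = -56 (F = -(24 + 8*4) = -(24 + 32) = -1*56 = -56)
(F*(-4))*(-14) = -56*(-4)*(-14) = 224*(-14) = -3136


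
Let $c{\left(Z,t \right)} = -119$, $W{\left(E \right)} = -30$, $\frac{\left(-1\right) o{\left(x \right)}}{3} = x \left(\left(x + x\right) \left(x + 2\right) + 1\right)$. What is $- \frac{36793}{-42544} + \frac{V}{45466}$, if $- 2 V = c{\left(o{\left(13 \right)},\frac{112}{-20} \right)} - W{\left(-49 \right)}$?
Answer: $\frac{837361873}{967152752} \approx 0.8658$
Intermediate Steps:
$o{\left(x \right)} = - 3 x \left(1 + 2 x \left(2 + x\right)\right)$ ($o{\left(x \right)} = - 3 x \left(\left(x + x\right) \left(x + 2\right) + 1\right) = - 3 x \left(2 x \left(2 + x\right) + 1\right) = - 3 x \left(1 + 2 x \left(2 + x\right)\right)$)
$V = \frac{89}{2}$ ($V = - \frac{-119 - -30}{2} = - \frac{-119 + 30}{2} = \left(- \frac{1}{2}\right) \left(-89\right) = \frac{89}{2} \approx 44.5$)
$- \frac{36793}{-42544} + \frac{V}{45466} = - \frac{36793}{-42544} + \frac{89}{2 \cdot 45466} = \left(-36793\right) \left(- \frac{1}{42544}\right) + \frac{89}{2} \cdot \frac{1}{45466} = \frac{36793}{42544} + \frac{89}{90932} = \frac{837361873}{967152752}$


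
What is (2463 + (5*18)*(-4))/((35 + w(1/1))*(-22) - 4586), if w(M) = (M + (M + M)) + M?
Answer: -2103/5444 ≈ -0.38630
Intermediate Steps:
w(M) = 4*M (w(M) = (M + 2*M) + M = 3*M + M = 4*M)
(2463 + (5*18)*(-4))/((35 + w(1/1))*(-22) - 4586) = (2463 + (5*18)*(-4))/((35 + 4/1)*(-22) - 4586) = (2463 + 90*(-4))/((35 + 4*1)*(-22) - 4586) = (2463 - 360)/((35 + 4)*(-22) - 4586) = 2103/(39*(-22) - 4586) = 2103/(-858 - 4586) = 2103/(-5444) = 2103*(-1/5444) = -2103/5444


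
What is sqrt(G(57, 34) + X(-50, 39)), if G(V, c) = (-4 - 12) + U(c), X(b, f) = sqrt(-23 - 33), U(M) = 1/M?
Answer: sqrt(-18462 + 2312*I*sqrt(14))/34 ≈ 0.91277 + 4.0992*I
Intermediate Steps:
X(b, f) = 2*I*sqrt(14) (X(b, f) = sqrt(-56) = 2*I*sqrt(14))
G(V, c) = -16 + 1/c (G(V, c) = (-4 - 12) + 1/c = -16 + 1/c)
sqrt(G(57, 34) + X(-50, 39)) = sqrt((-16 + 1/34) + 2*I*sqrt(14)) = sqrt(-543/34 + 2*I*sqrt(14))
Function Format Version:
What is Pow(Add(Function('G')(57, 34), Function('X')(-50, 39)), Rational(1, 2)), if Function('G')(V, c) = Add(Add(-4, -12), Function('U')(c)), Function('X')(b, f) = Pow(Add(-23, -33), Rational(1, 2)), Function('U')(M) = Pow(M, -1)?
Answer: Mul(Rational(1, 34), Pow(Add(-18462, Mul(2312, I, Pow(14, Rational(1, 2)))), Rational(1, 2))) ≈ Add(0.91277, Mul(4.0992, I))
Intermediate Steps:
Function('X')(b, f) = Mul(2, I, Pow(14, Rational(1, 2))) (Function('X')(b, f) = Pow(-56, Rational(1, 2)) = Mul(2, I, Pow(14, Rational(1, 2))))
Function('G')(V, c) = Add(-16, Pow(c, -1)) (Function('G')(V, c) = Add(Add(-4, -12), Pow(c, -1)) = Add(-16, Pow(c, -1)))
Pow(Add(Function('G')(57, 34), Function('X')(-50, 39)), Rational(1, 2)) = Pow(Add(Add(-16, Pow(34, -1)), Mul(2, I, Pow(14, Rational(1, 2)))), Rational(1, 2)) = Pow(Add(Add(-16, Rational(1, 34)), Mul(2, I, Pow(14, Rational(1, 2)))), Rational(1, 2)) = Pow(Add(Rational(-543, 34), Mul(2, I, Pow(14, Rational(1, 2)))), Rational(1, 2))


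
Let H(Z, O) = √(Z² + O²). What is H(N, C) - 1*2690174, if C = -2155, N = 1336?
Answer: -2690174 + √6428921 ≈ -2.6876e+6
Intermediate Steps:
H(Z, O) = √(O² + Z²)
H(N, C) - 1*2690174 = √((-2155)² + 1336²) - 1*2690174 = √(4644025 + 1784896) - 2690174 = √6428921 - 2690174 = -2690174 + √6428921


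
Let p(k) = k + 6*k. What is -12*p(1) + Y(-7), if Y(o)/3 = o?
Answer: -105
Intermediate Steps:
Y(o) = 3*o
p(k) = 7*k
-12*p(1) + Y(-7) = -84 + 3*(-7) = -12*7 - 21 = -84 - 21 = -105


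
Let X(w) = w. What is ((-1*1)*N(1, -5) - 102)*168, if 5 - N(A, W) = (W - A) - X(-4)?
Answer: -18312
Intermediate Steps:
N(A, W) = 1 + A - W (N(A, W) = 5 - ((W - A) - 1*(-4)) = 5 - ((W - A) + 4) = 5 - (4 + W - A) = 5 + (-4 + A - W) = 1 + A - W)
((-1*1)*N(1, -5) - 102)*168 = ((-1*1)*(1 + 1 - 1*(-5)) - 102)*168 = (-(1 + 1 + 5) - 102)*168 = (-1*7 - 102)*168 = (-7 - 102)*168 = -109*168 = -18312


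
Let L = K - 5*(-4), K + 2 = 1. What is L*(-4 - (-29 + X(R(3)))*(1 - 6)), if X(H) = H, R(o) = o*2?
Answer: -2261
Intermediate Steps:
K = -1 (K = -2 + 1 = -1)
R(o) = 2*o
L = 19 (L = -1 - 5*(-4) = -1 + 20 = 19)
L*(-4 - (-29 + X(R(3)))*(1 - 6)) = 19*(-4 - (-29 + 2*3)*(1 - 6)) = 19*(-4 - (-29 + 6)*(-5)) = 19*(-4 - (-23)*(-5)) = 19*(-4 - 1*115) = 19*(-4 - 115) = 19*(-119) = -2261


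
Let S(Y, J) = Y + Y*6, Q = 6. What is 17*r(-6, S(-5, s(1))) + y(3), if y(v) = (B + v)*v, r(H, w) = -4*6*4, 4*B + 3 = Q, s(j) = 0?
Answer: -6483/4 ≈ -1620.8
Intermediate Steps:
S(Y, J) = 7*Y (S(Y, J) = Y + 6*Y = 7*Y)
B = ¾ (B = -¾ + (¼)*6 = -¾ + 3/2 = ¾ ≈ 0.75000)
r(H, w) = -96 (r(H, w) = -24*4 = -96)
y(v) = v*(¾ + v) (y(v) = (¾ + v)*v = v*(¾ + v))
17*r(-6, S(-5, s(1))) + y(3) = 17*(-96) + (¼)*3*(3 + 4*3) = -1632 + (¼)*3*(3 + 12) = -1632 + (¼)*3*15 = -1632 + 45/4 = -6483/4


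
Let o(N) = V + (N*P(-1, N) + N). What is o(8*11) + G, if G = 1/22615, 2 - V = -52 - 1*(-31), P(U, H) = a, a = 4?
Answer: 10470746/22615 ≈ 463.00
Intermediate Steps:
P(U, H) = 4
V = 23 (V = 2 - (-52 - 1*(-31)) = 2 - (-52 + 31) = 2 - 1*(-21) = 2 + 21 = 23)
G = 1/22615 ≈ 4.4218e-5
o(N) = 23 + 5*N (o(N) = 23 + (N*4 + N) = 23 + (4*N + N) = 23 + 5*N)
o(8*11) + G = (23 + 5*(8*11)) + 1/22615 = (23 + 5*88) + 1/22615 = (23 + 440) + 1/22615 = 463 + 1/22615 = 10470746/22615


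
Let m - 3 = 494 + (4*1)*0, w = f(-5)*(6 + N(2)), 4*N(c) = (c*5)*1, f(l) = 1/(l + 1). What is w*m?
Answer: -8449/8 ≈ -1056.1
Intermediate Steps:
f(l) = 1/(1 + l)
N(c) = 5*c/4 (N(c) = ((c*5)*1)/4 = ((5*c)*1)/4 = (5*c)/4 = 5*c/4)
w = -17/8 (w = (6 + (5/4)*2)/(1 - 5) = (6 + 5/2)/(-4) = -1/4*17/2 = -17/8 ≈ -2.1250)
m = 497 (m = 3 + (494 + (4*1)*0) = 3 + (494 + 4*0) = 3 + (494 + 0) = 3 + 494 = 497)
w*m = -17/8*497 = -8449/8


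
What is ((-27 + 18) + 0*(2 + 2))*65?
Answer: -585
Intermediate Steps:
((-27 + 18) + 0*(2 + 2))*65 = (-9 + 0*4)*65 = (-9 + 0)*65 = -9*65 = -585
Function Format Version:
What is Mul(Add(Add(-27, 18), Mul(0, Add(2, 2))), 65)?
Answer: -585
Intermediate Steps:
Mul(Add(Add(-27, 18), Mul(0, Add(2, 2))), 65) = Mul(Add(-9, Mul(0, 4)), 65) = Mul(Add(-9, 0), 65) = Mul(-9, 65) = -585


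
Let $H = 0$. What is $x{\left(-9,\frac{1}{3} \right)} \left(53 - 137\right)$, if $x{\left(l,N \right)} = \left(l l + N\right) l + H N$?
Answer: $61488$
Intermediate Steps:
$x{\left(l,N \right)} = l \left(N + l^{2}\right)$ ($x{\left(l,N \right)} = \left(l l + N\right) l + 0 N = \left(l^{2} + N\right) l + 0 = \left(N + l^{2}\right) l + 0 = l \left(N + l^{2}\right) + 0 = l \left(N + l^{2}\right)$)
$x{\left(-9,\frac{1}{3} \right)} \left(53 - 137\right) = - 9 \left(\frac{1}{3} + \left(-9\right)^{2}\right) \left(53 - 137\right) = - 9 \left(\frac{1}{3} + 81\right) \left(-84\right) = \left(-9\right) \frac{244}{3} \left(-84\right) = \left(-732\right) \left(-84\right) = 61488$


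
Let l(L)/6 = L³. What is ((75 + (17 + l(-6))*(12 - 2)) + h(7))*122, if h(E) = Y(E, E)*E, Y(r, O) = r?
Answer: -1545252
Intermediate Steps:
l(L) = 6*L³
h(E) = E² (h(E) = E*E = E²)
((75 + (17 + l(-6))*(12 - 2)) + h(7))*122 = ((75 + (17 + 6*(-6)³)*(12 - 2)) + 7²)*122 = ((75 + (17 + 6*(-216))*10) + 49)*122 = ((75 + (17 - 1296)*10) + 49)*122 = ((75 - 1279*10) + 49)*122 = ((75 - 12790) + 49)*122 = (-12715 + 49)*122 = -12666*122 = -1545252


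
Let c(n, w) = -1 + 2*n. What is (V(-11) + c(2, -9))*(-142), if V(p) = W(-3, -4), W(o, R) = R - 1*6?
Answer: 994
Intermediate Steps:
W(o, R) = -6 + R (W(o, R) = R - 6 = -6 + R)
V(p) = -10 (V(p) = -6 - 4 = -10)
(V(-11) + c(2, -9))*(-142) = (-10 + (-1 + 2*2))*(-142) = (-10 + (-1 + 4))*(-142) = (-10 + 3)*(-142) = -7*(-142) = 994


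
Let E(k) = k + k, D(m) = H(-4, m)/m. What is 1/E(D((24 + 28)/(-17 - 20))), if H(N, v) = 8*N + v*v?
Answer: 481/20552 ≈ 0.023404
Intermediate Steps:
H(N, v) = v² + 8*N (H(N, v) = 8*N + v² = v² + 8*N)
D(m) = (-32 + m²)/m (D(m) = (m² + 8*(-4))/m = (m² - 32)/m = (-32 + m²)/m)
E(k) = 2*k
1/E(D((24 + 28)/(-17 - 20))) = 1/(2*((24 + 28)/(-17 - 20) - 32*(-17 - 20)/(24 + 28))) = 1/(2*(52/(-37) - 32/(52/(-37)))) = 1/(2*(52*(-1/37) - 32/(52*(-1/37)))) = 1/(2*(-52/37 - 32/(-52/37))) = 1/(2*(-52/37 - 32*(-37/52))) = 1/(2*(-52/37 + 296/13)) = 1/(2*(10276/481)) = 1/(20552/481) = 481/20552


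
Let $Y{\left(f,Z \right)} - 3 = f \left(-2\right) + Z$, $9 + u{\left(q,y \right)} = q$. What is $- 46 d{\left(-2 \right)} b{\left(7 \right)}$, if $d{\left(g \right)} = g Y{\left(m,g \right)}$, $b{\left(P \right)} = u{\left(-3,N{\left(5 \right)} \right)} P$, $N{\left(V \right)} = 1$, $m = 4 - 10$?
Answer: $-100464$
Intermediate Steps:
$m = -6$ ($m = 4 - 10 = -6$)
$u{\left(q,y \right)} = -9 + q$
$b{\left(P \right)} = - 12 P$ ($b{\left(P \right)} = \left(-9 - 3\right) P = - 12 P$)
$Y{\left(f,Z \right)} = 3 + Z - 2 f$ ($Y{\left(f,Z \right)} = 3 + \left(f \left(-2\right) + Z\right) = 3 + \left(- 2 f + Z\right) = 3 + \left(Z - 2 f\right) = 3 + Z - 2 f$)
$d{\left(g \right)} = g \left(15 + g\right)$ ($d{\left(g \right)} = g \left(3 + g - -12\right) = g \left(3 + g + 12\right) = g \left(15 + g\right)$)
$- 46 d{\left(-2 \right)} b{\left(7 \right)} = - 46 \left(- 2 \left(15 - 2\right)\right) \left(\left(-12\right) 7\right) = - 46 \left(\left(-2\right) 13\right) \left(-84\right) = \left(-46\right) \left(-26\right) \left(-84\right) = 1196 \left(-84\right) = -100464$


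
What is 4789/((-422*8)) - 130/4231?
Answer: -20701139/14283856 ≈ -1.4493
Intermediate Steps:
4789/((-422*8)) - 130/4231 = 4789/(-3376) - 130*1/4231 = 4789*(-1/3376) - 130/4231 = -4789/3376 - 130/4231 = -20701139/14283856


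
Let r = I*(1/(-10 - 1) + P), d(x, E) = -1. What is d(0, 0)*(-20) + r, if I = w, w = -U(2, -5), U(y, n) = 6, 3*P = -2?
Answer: 270/11 ≈ 24.545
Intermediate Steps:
P = -⅔ (P = (⅓)*(-2) = -⅔ ≈ -0.66667)
w = -6 (w = -1*6 = -6)
I = -6
r = 50/11 (r = -6*(1/(-10 - 1) - ⅔) = -6*(1/(-11) - ⅔) = -6*(-1/11 - ⅔) = -6*(-25/33) = 50/11 ≈ 4.5455)
d(0, 0)*(-20) + r = -1*(-20) + 50/11 = 20 + 50/11 = 270/11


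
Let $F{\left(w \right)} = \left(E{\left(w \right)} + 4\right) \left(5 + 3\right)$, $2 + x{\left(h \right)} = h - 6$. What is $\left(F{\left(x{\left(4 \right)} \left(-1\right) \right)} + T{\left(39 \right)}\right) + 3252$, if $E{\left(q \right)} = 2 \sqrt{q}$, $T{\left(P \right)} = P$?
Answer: $3355$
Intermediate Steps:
$x{\left(h \right)} = -8 + h$ ($x{\left(h \right)} = -2 + \left(h - 6\right) = -2 + \left(-6 + h\right) = -8 + h$)
$F{\left(w \right)} = 32 + 16 \sqrt{w}$ ($F{\left(w \right)} = \left(2 \sqrt{w} + 4\right) \left(5 + 3\right) = \left(4 + 2 \sqrt{w}\right) 8 = 32 + 16 \sqrt{w}$)
$\left(F{\left(x{\left(4 \right)} \left(-1\right) \right)} + T{\left(39 \right)}\right) + 3252 = \left(\left(32 + 16 \sqrt{\left(-8 + 4\right) \left(-1\right)}\right) + 39\right) + 3252 = \left(\left(32 + 16 \sqrt{\left(-4\right) \left(-1\right)}\right) + 39\right) + 3252 = \left(\left(32 + 16 \sqrt{4}\right) + 39\right) + 3252 = \left(\left(32 + 16 \cdot 2\right) + 39\right) + 3252 = \left(\left(32 + 32\right) + 39\right) + 3252 = \left(64 + 39\right) + 3252 = 103 + 3252 = 3355$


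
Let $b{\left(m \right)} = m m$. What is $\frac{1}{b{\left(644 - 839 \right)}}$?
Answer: $\frac{1}{38025} \approx 2.6298 \cdot 10^{-5}$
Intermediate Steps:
$b{\left(m \right)} = m^{2}$
$\frac{1}{b{\left(644 - 839 \right)}} = \frac{1}{\left(644 - 839\right)^{2}} = \frac{1}{\left(-195\right)^{2}} = \frac{1}{38025}$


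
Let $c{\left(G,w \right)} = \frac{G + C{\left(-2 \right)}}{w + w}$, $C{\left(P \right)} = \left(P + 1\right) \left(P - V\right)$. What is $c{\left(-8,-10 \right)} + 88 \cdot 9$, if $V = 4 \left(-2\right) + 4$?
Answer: $\frac{1585}{2} \approx 792.5$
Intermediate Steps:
$V = -4$ ($V = -8 + 4 = -4$)
$C{\left(P \right)} = \left(1 + P\right) \left(4 + P\right)$ ($C{\left(P \right)} = \left(P + 1\right) \left(P - -4\right) = \left(1 + P\right) \left(P + 4\right) = \left(1 + P\right) \left(4 + P\right)$)
$c{\left(G,w \right)} = \frac{-2 + G}{2 w}$ ($c{\left(G,w \right)} = \frac{G + \left(4 + \left(-2\right)^{2} + 5 \left(-2\right)\right)}{w + w} = \frac{G + \left(4 + 4 - 10\right)}{2 w} = \left(G - 2\right) \frac{1}{2 w} = \left(-2 + G\right) \frac{1}{2 w} = \frac{-2 + G}{2 w}$)
$c{\left(-8,-10 \right)} + 88 \cdot 9 = \frac{-2 - 8}{2 \left(-10\right)} + 88 \cdot 9 = \frac{1}{2} \left(- \frac{1}{10}\right) \left(-10\right) + 792 = \frac{1}{2} + 792 = \frac{1585}{2}$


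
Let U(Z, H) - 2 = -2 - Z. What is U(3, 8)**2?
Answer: 9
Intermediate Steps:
U(Z, H) = -Z (U(Z, H) = 2 + (-2 - Z) = -Z)
U(3, 8)**2 = (-1*3)**2 = (-3)**2 = 9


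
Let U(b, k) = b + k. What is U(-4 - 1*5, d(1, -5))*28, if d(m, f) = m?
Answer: -224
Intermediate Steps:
U(-4 - 1*5, d(1, -5))*28 = ((-4 - 1*5) + 1)*28 = ((-4 - 5) + 1)*28 = (-9 + 1)*28 = -8*28 = -224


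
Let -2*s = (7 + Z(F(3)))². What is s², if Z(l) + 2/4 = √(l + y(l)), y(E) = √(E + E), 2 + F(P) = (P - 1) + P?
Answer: (13 + 2*√(3 + √6))⁴/64 ≈ 1522.8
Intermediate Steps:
F(P) = -3 + 2*P (F(P) = -2 + ((P - 1) + P) = -2 + ((-1 + P) + P) = -2 + (-1 + 2*P) = -3 + 2*P)
y(E) = √2*√E (y(E) = √(2*E) = √2*√E)
Z(l) = -½ + √(l + √2*√l)
s = -(13/2 + √(3 + √6))²/2 (s = -(7 + (-½ + √((-3 + 2*3) + √2*√(-3 + 2*3))))²/2 = -(7 + (-½ + √((-3 + 6) + √2*√(-3 + 6))))²/2 = -(7 + (-½ + √(3 + √2*√3)))²/2 = -(7 + (-½ + √(3 + √6)))²/2 = -(13/2 + √(3 + √6))²/2 ≈ -39.023)
s² = (-(13 + 2*√(3 + √6))²/8)² = (13 + 2*√(3 + √6))⁴/64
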